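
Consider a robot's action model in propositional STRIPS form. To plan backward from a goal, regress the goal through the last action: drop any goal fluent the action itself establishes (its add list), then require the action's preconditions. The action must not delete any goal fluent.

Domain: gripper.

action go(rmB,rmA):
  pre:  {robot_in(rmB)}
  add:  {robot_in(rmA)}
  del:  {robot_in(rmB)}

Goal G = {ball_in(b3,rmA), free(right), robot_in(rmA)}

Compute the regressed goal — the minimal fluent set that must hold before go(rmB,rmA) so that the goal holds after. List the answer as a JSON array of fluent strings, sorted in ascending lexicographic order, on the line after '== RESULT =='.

Regress:
  G ∩ del = {}  (empty — regression defined)
  G \ add = {ball_in(b3,rmA), free(right), robot_in(rmA)} \ {robot_in(rmA)} = {ball_in(b3,rmA), free(right)}
  ∪ pre   = {ball_in(b3,rmA), free(right)} ∪ {robot_in(rmB)}
          = {ball_in(b3,rmA), free(right), robot_in(rmB)}

== RESULT ==
["ball_in(b3,rmA)", "free(right)", "robot_in(rmB)"]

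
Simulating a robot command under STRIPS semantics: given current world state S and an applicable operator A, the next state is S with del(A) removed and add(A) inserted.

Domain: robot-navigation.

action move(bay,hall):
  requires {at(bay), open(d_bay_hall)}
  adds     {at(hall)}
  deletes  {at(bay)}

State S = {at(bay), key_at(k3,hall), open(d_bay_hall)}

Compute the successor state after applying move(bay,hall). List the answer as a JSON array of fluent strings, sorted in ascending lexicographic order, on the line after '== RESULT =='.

Compute (S \ del) ∪ add:
  pre ⊆ S: {at(bay), open(d_bay_hall)} ⊆ S  — applicable
  S \ del = {key_at(k3,hall), open(d_bay_hall)}
  ∪ add   = {at(hall), key_at(k3,hall), open(d_bay_hall)}

== RESULT ==
["at(hall)", "key_at(k3,hall)", "open(d_bay_hall)"]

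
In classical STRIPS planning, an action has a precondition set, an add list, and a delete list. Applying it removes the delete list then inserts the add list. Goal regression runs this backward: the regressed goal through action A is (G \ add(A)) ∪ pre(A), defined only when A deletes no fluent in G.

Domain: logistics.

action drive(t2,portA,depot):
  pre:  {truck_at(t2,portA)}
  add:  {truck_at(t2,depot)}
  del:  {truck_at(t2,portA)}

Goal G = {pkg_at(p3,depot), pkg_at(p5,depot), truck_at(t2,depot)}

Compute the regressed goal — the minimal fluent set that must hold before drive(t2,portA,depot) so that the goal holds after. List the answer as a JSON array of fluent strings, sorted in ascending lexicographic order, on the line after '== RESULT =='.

Regress:
  G ∩ del = {}  (empty — regression defined)
  G \ add = {pkg_at(p3,depot), pkg_at(p5,depot), truck_at(t2,depot)} \ {truck_at(t2,depot)} = {pkg_at(p3,depot), pkg_at(p5,depot)}
  ∪ pre   = {pkg_at(p3,depot), pkg_at(p5,depot)} ∪ {truck_at(t2,portA)}
          = {pkg_at(p3,depot), pkg_at(p5,depot), truck_at(t2,portA)}

== RESULT ==
["pkg_at(p3,depot)", "pkg_at(p5,depot)", "truck_at(t2,portA)"]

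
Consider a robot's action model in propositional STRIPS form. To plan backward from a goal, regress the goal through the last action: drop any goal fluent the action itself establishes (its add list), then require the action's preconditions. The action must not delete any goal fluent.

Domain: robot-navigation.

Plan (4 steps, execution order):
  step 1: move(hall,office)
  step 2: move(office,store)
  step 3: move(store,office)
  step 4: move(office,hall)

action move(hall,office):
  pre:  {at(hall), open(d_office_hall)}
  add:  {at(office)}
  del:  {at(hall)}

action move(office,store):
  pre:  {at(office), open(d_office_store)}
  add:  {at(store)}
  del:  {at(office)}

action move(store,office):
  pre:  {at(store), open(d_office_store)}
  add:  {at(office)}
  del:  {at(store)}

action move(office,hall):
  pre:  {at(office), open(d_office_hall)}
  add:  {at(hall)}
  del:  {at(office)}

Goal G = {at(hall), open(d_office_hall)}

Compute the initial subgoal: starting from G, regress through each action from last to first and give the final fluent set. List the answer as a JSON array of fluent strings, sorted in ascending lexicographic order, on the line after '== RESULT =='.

Regress step by step:
  through step 4 (move(office,hall)): drop {at(hall)}, keep {open(d_office_hall)}, require {at(office), open(d_office_hall)}
    → {at(office), open(d_office_hall)}
  through step 3 (move(store,office)): drop {at(office)}, keep {open(d_office_hall)}, require {at(store), open(d_office_store)}
    → {at(store), open(d_office_hall), open(d_office_store)}
  through step 2 (move(office,store)): drop {at(store)}, keep {open(d_office_hall), open(d_office_store)}, require {at(office), open(d_office_store)}
    → {at(office), open(d_office_hall), open(d_office_store)}
  through step 1 (move(hall,office)): drop {at(office)}, keep {open(d_office_hall), open(d_office_store)}, require {at(hall), open(d_office_hall)}
    → {at(hall), open(d_office_hall), open(d_office_store)}

== RESULT ==
["at(hall)", "open(d_office_hall)", "open(d_office_store)"]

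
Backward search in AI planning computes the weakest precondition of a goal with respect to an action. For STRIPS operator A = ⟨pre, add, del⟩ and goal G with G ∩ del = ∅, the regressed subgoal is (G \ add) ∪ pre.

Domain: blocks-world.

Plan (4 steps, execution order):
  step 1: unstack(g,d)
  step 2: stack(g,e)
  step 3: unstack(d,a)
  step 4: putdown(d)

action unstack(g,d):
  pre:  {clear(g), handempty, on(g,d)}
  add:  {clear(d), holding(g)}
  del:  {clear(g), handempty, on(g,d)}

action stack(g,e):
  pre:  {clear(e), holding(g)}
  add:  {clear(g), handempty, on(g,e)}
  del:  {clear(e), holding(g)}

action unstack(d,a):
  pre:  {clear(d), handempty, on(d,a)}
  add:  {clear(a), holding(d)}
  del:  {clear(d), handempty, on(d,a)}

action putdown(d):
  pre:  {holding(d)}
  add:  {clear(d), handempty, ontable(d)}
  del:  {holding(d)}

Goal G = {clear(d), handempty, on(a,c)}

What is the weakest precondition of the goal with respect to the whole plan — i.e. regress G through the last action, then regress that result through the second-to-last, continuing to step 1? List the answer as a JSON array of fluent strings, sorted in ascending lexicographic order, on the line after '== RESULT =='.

Work backward from the goal:
  through step 4 (putdown(d)): drop {clear(d), handempty}, keep {on(a,c)}, require {holding(d)}
    → {holding(d), on(a,c)}
  through step 3 (unstack(d,a)): drop {holding(d)}, keep {on(a,c)}, require {clear(d), handempty, on(d,a)}
    → {clear(d), handempty, on(a,c), on(d,a)}
  through step 2 (stack(g,e)): drop {handempty}, keep {clear(d), on(a,c), on(d,a)}, require {clear(e), holding(g)}
    → {clear(d), clear(e), holding(g), on(a,c), on(d,a)}
  through step 1 (unstack(g,d)): drop {clear(d), holding(g)}, keep {clear(e), on(a,c), on(d,a)}, require {clear(g), handempty, on(g,d)}
    → {clear(e), clear(g), handempty, on(a,c), on(d,a), on(g,d)}

== RESULT ==
["clear(e)", "clear(g)", "handempty", "on(a,c)", "on(d,a)", "on(g,d)"]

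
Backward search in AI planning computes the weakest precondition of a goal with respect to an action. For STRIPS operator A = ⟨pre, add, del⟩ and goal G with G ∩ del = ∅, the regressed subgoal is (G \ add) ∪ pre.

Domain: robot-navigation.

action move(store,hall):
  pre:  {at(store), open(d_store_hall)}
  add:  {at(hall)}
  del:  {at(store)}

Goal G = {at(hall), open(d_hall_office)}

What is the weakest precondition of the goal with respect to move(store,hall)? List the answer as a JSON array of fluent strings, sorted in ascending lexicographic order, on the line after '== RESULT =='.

Compute (G \ add) ∪ pre:
  G ∩ del = {}  (empty — regression defined)
  G \ add = {at(hall), open(d_hall_office)} \ {at(hall)} = {open(d_hall_office)}
  ∪ pre   = {open(d_hall_office)} ∪ {at(store), open(d_store_hall)}
          = {at(store), open(d_hall_office), open(d_store_hall)}

== RESULT ==
["at(store)", "open(d_hall_office)", "open(d_store_hall)"]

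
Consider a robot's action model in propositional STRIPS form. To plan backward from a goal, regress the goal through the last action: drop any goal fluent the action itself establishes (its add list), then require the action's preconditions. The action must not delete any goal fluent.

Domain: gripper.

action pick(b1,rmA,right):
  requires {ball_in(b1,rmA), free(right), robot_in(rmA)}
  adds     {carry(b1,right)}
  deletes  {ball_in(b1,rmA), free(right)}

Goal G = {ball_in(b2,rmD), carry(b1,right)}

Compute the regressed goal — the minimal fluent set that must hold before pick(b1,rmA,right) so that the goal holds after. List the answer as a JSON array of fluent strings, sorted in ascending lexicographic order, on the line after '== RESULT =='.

Regress:
  G ∩ del = {}  (empty — regression defined)
  G \ add = {ball_in(b2,rmD), carry(b1,right)} \ {carry(b1,right)} = {ball_in(b2,rmD)}
  ∪ pre   = {ball_in(b2,rmD)} ∪ {ball_in(b1,rmA), free(right), robot_in(rmA)}
          = {ball_in(b1,rmA), ball_in(b2,rmD), free(right), robot_in(rmA)}

== RESULT ==
["ball_in(b1,rmA)", "ball_in(b2,rmD)", "free(right)", "robot_in(rmA)"]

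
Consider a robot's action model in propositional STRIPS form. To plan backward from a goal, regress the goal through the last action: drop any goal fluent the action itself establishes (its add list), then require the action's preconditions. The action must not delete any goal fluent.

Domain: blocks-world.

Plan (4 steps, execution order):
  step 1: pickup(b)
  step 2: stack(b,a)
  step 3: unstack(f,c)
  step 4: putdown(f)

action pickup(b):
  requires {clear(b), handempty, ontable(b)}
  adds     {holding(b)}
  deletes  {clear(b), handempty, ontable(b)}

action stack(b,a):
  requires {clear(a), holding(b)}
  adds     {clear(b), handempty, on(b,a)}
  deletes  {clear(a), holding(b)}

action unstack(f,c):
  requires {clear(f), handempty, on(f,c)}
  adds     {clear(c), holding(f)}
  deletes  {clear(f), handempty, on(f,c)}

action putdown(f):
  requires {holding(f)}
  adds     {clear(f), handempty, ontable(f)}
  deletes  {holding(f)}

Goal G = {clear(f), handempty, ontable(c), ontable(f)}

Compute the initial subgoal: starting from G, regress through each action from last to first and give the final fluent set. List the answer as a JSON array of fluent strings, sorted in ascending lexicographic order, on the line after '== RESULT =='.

Work backward from the goal:
  through step 4 (putdown(f)): drop {clear(f), handempty, ontable(f)}, keep {ontable(c)}, require {holding(f)}
    → {holding(f), ontable(c)}
  through step 3 (unstack(f,c)): drop {holding(f)}, keep {ontable(c)}, require {clear(f), handempty, on(f,c)}
    → {clear(f), handempty, on(f,c), ontable(c)}
  through step 2 (stack(b,a)): drop {handempty}, keep {clear(f), on(f,c), ontable(c)}, require {clear(a), holding(b)}
    → {clear(a), clear(f), holding(b), on(f,c), ontable(c)}
  through step 1 (pickup(b)): drop {holding(b)}, keep {clear(a), clear(f), on(f,c), ontable(c)}, require {clear(b), handempty, ontable(b)}
    → {clear(a), clear(b), clear(f), handempty, on(f,c), ontable(b), ontable(c)}

== RESULT ==
["clear(a)", "clear(b)", "clear(f)", "handempty", "on(f,c)", "ontable(b)", "ontable(c)"]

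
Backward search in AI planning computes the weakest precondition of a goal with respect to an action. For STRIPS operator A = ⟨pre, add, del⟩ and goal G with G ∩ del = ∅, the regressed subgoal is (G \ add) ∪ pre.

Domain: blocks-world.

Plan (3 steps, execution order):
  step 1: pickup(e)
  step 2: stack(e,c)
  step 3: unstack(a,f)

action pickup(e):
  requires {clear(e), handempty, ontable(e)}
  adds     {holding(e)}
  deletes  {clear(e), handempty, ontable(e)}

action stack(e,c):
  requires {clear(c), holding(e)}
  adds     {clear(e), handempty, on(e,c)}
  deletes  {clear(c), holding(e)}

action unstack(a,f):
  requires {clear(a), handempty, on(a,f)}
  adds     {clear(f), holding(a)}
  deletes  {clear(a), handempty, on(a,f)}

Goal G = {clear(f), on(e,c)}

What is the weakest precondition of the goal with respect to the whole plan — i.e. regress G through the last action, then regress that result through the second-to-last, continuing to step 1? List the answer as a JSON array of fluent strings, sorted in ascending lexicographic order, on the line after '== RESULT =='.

Work backward from the goal:
  through step 3 (unstack(a,f)): drop {clear(f)}, keep {on(e,c)}, require {clear(a), handempty, on(a,f)}
    → {clear(a), handempty, on(a,f), on(e,c)}
  through step 2 (stack(e,c)): drop {handempty, on(e,c)}, keep {clear(a), on(a,f)}, require {clear(c), holding(e)}
    → {clear(a), clear(c), holding(e), on(a,f)}
  through step 1 (pickup(e)): drop {holding(e)}, keep {clear(a), clear(c), on(a,f)}, require {clear(e), handempty, ontable(e)}
    → {clear(a), clear(c), clear(e), handempty, on(a,f), ontable(e)}

== RESULT ==
["clear(a)", "clear(c)", "clear(e)", "handempty", "on(a,f)", "ontable(e)"]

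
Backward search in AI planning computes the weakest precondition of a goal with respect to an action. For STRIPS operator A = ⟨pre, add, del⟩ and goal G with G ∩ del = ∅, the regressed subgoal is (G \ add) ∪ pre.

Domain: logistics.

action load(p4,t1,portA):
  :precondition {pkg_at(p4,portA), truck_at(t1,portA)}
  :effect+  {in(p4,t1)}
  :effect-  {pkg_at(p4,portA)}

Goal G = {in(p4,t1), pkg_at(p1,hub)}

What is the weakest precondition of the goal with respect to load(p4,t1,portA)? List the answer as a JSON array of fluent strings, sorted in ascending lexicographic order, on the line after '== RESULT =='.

Compute (G \ add) ∪ pre:
  G ∩ del = {}  (empty — regression defined)
  G \ add = {in(p4,t1), pkg_at(p1,hub)} \ {in(p4,t1)} = {pkg_at(p1,hub)}
  ∪ pre   = {pkg_at(p1,hub)} ∪ {pkg_at(p4,portA), truck_at(t1,portA)}
          = {pkg_at(p1,hub), pkg_at(p4,portA), truck_at(t1,portA)}

== RESULT ==
["pkg_at(p1,hub)", "pkg_at(p4,portA)", "truck_at(t1,portA)"]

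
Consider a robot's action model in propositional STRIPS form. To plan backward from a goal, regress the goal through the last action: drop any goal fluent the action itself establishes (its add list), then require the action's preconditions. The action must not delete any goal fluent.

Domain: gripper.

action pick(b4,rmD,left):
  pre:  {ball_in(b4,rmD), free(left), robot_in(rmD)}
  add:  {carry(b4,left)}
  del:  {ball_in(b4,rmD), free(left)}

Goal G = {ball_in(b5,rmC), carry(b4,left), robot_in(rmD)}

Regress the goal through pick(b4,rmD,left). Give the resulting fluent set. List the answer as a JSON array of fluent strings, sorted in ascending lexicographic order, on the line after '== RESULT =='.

Regress:
  G ∩ del = {}  (empty — regression defined)
  G \ add = {ball_in(b5,rmC), carry(b4,left), robot_in(rmD)} \ {carry(b4,left)} = {ball_in(b5,rmC), robot_in(rmD)}
  ∪ pre   = {ball_in(b5,rmC), robot_in(rmD)} ∪ {ball_in(b4,rmD), free(left), robot_in(rmD)}
          = {ball_in(b4,rmD), ball_in(b5,rmC), free(left), robot_in(rmD)}

== RESULT ==
["ball_in(b4,rmD)", "ball_in(b5,rmC)", "free(left)", "robot_in(rmD)"]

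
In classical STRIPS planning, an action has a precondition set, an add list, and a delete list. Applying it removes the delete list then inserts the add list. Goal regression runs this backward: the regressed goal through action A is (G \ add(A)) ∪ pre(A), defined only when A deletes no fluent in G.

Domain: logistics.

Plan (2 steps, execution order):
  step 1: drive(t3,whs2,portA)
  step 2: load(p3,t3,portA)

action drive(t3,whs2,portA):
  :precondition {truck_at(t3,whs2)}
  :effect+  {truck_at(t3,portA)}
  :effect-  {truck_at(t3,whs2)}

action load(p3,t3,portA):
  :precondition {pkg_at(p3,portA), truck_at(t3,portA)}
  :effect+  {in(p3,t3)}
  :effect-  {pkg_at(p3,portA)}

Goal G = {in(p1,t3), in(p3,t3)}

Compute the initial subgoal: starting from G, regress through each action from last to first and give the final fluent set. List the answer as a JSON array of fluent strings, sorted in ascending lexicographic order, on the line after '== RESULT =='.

Regress step by step:
  through step 2 (load(p3,t3,portA)): drop {in(p3,t3)}, keep {in(p1,t3)}, require {pkg_at(p3,portA), truck_at(t3,portA)}
    → {in(p1,t3), pkg_at(p3,portA), truck_at(t3,portA)}
  through step 1 (drive(t3,whs2,portA)): drop {truck_at(t3,portA)}, keep {in(p1,t3), pkg_at(p3,portA)}, require {truck_at(t3,whs2)}
    → {in(p1,t3), pkg_at(p3,portA), truck_at(t3,whs2)}

== RESULT ==
["in(p1,t3)", "pkg_at(p3,portA)", "truck_at(t3,whs2)"]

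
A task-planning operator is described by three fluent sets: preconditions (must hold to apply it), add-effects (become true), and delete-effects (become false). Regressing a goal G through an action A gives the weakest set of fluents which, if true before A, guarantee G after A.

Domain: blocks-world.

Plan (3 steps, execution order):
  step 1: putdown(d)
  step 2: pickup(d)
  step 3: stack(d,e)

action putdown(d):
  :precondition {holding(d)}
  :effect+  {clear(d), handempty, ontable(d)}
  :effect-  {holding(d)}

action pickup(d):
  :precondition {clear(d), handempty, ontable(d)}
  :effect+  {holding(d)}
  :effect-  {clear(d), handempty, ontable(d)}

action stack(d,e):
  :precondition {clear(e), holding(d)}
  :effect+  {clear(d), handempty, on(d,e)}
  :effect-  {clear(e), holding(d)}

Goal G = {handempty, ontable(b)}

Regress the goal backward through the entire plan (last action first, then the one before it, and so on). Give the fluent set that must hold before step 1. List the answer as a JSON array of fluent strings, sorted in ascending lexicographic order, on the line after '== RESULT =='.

Work backward from the goal:
  through step 3 (stack(d,e)): drop {handempty}, keep {ontable(b)}, require {clear(e), holding(d)}
    → {clear(e), holding(d), ontable(b)}
  through step 2 (pickup(d)): drop {holding(d)}, keep {clear(e), ontable(b)}, require {clear(d), handempty, ontable(d)}
    → {clear(d), clear(e), handempty, ontable(b), ontable(d)}
  through step 1 (putdown(d)): drop {clear(d), handempty, ontable(d)}, keep {clear(e), ontable(b)}, require {holding(d)}
    → {clear(e), holding(d), ontable(b)}

== RESULT ==
["clear(e)", "holding(d)", "ontable(b)"]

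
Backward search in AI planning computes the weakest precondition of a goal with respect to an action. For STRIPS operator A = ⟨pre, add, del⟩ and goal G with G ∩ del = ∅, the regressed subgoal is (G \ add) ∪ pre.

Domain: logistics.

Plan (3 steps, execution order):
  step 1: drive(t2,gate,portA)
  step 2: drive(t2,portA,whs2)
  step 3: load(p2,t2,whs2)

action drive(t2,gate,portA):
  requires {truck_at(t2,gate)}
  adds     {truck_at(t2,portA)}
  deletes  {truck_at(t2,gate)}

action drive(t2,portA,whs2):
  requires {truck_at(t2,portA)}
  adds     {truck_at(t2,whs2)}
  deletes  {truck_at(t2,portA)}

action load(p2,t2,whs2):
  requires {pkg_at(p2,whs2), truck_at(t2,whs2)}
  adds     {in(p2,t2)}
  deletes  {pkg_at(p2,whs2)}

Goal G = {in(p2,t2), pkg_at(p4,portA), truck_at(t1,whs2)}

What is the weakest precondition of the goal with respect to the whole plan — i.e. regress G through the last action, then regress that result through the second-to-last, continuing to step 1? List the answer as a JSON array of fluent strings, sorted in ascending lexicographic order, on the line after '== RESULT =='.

Work backward from the goal:
  through step 3 (load(p2,t2,whs2)): drop {in(p2,t2)}, keep {pkg_at(p4,portA), truck_at(t1,whs2)}, require {pkg_at(p2,whs2), truck_at(t2,whs2)}
    → {pkg_at(p2,whs2), pkg_at(p4,portA), truck_at(t1,whs2), truck_at(t2,whs2)}
  through step 2 (drive(t2,portA,whs2)): drop {truck_at(t2,whs2)}, keep {pkg_at(p2,whs2), pkg_at(p4,portA), truck_at(t1,whs2)}, require {truck_at(t2,portA)}
    → {pkg_at(p2,whs2), pkg_at(p4,portA), truck_at(t1,whs2), truck_at(t2,portA)}
  through step 1 (drive(t2,gate,portA)): drop {truck_at(t2,portA)}, keep {pkg_at(p2,whs2), pkg_at(p4,portA), truck_at(t1,whs2)}, require {truck_at(t2,gate)}
    → {pkg_at(p2,whs2), pkg_at(p4,portA), truck_at(t1,whs2), truck_at(t2,gate)}

== RESULT ==
["pkg_at(p2,whs2)", "pkg_at(p4,portA)", "truck_at(t1,whs2)", "truck_at(t2,gate)"]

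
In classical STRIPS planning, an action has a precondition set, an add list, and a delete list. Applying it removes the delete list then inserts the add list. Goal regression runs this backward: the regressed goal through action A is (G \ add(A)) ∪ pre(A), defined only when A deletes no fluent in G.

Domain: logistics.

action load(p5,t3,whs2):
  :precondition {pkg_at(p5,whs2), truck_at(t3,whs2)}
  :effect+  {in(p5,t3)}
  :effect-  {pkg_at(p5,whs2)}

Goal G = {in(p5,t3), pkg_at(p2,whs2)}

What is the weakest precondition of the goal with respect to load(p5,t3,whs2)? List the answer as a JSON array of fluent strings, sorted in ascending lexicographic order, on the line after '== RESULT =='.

Regress:
  G ∩ del = {}  (empty — regression defined)
  G \ add = {in(p5,t3), pkg_at(p2,whs2)} \ {in(p5,t3)} = {pkg_at(p2,whs2)}
  ∪ pre   = {pkg_at(p2,whs2)} ∪ {pkg_at(p5,whs2), truck_at(t3,whs2)}
          = {pkg_at(p2,whs2), pkg_at(p5,whs2), truck_at(t3,whs2)}

== RESULT ==
["pkg_at(p2,whs2)", "pkg_at(p5,whs2)", "truck_at(t3,whs2)"]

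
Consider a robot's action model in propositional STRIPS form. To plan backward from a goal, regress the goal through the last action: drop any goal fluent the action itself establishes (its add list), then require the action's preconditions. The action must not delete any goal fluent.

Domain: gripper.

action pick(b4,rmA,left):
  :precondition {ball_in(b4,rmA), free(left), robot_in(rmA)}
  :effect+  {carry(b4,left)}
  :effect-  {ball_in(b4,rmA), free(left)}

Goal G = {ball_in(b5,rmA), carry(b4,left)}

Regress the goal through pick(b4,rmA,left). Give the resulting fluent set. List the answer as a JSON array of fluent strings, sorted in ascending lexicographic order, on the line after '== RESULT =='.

Compute (G \ add) ∪ pre:
  G ∩ del = {}  (empty — regression defined)
  G \ add = {ball_in(b5,rmA), carry(b4,left)} \ {carry(b4,left)} = {ball_in(b5,rmA)}
  ∪ pre   = {ball_in(b5,rmA)} ∪ {ball_in(b4,rmA), free(left), robot_in(rmA)}
          = {ball_in(b4,rmA), ball_in(b5,rmA), free(left), robot_in(rmA)}

== RESULT ==
["ball_in(b4,rmA)", "ball_in(b5,rmA)", "free(left)", "robot_in(rmA)"]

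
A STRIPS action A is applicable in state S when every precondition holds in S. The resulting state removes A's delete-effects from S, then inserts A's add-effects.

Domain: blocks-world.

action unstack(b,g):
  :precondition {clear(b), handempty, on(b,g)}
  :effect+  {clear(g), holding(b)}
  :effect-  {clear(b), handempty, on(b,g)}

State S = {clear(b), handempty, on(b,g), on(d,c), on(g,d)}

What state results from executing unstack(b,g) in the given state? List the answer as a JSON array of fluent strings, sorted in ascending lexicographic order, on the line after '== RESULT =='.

Compute (S \ del) ∪ add:
  pre ⊆ S: {clear(b), handempty, on(b,g)} ⊆ S  — applicable
  S \ del = {on(d,c), on(g,d)}
  ∪ add   = {clear(g), holding(b), on(d,c), on(g,d)}

== RESULT ==
["clear(g)", "holding(b)", "on(d,c)", "on(g,d)"]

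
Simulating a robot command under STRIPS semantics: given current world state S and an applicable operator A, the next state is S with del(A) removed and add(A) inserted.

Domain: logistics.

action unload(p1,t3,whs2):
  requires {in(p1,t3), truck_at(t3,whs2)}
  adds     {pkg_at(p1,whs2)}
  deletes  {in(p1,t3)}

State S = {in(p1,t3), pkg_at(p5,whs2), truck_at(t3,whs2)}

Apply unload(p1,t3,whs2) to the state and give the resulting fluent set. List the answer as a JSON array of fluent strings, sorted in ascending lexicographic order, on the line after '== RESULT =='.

Compute (S \ del) ∪ add:
  pre ⊆ S: {in(p1,t3), truck_at(t3,whs2)} ⊆ S  — applicable
  S \ del = {pkg_at(p5,whs2), truck_at(t3,whs2)}
  ∪ add   = {pkg_at(p1,whs2), pkg_at(p5,whs2), truck_at(t3,whs2)}

== RESULT ==
["pkg_at(p1,whs2)", "pkg_at(p5,whs2)", "truck_at(t3,whs2)"]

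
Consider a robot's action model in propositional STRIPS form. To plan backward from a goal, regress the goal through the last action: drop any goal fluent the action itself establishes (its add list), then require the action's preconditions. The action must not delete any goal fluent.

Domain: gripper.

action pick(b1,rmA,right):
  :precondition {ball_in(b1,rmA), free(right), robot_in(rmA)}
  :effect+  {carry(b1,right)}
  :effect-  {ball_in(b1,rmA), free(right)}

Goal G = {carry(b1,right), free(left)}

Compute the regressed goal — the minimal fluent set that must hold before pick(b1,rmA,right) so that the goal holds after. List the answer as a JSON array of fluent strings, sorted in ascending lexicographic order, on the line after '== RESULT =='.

Compute (G \ add) ∪ pre:
  G ∩ del = {}  (empty — regression defined)
  G \ add = {carry(b1,right), free(left)} \ {carry(b1,right)} = {free(left)}
  ∪ pre   = {free(left)} ∪ {ball_in(b1,rmA), free(right), robot_in(rmA)}
          = {ball_in(b1,rmA), free(left), free(right), robot_in(rmA)}

== RESULT ==
["ball_in(b1,rmA)", "free(left)", "free(right)", "robot_in(rmA)"]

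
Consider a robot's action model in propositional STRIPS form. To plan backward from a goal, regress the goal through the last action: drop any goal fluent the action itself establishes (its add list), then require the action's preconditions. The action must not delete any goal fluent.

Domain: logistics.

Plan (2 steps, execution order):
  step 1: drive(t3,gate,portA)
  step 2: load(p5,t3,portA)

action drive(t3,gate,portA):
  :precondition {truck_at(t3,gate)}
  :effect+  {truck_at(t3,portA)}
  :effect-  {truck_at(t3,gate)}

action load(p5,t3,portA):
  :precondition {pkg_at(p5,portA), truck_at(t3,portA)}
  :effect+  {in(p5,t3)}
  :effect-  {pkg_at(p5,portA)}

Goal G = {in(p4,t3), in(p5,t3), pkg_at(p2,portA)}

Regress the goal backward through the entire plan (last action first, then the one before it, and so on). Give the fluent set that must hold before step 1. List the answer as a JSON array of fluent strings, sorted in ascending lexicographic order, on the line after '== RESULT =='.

Work backward from the goal:
  through step 2 (load(p5,t3,portA)): drop {in(p5,t3)}, keep {in(p4,t3), pkg_at(p2,portA)}, require {pkg_at(p5,portA), truck_at(t3,portA)}
    → {in(p4,t3), pkg_at(p2,portA), pkg_at(p5,portA), truck_at(t3,portA)}
  through step 1 (drive(t3,gate,portA)): drop {truck_at(t3,portA)}, keep {in(p4,t3), pkg_at(p2,portA), pkg_at(p5,portA)}, require {truck_at(t3,gate)}
    → {in(p4,t3), pkg_at(p2,portA), pkg_at(p5,portA), truck_at(t3,gate)}

== RESULT ==
["in(p4,t3)", "pkg_at(p2,portA)", "pkg_at(p5,portA)", "truck_at(t3,gate)"]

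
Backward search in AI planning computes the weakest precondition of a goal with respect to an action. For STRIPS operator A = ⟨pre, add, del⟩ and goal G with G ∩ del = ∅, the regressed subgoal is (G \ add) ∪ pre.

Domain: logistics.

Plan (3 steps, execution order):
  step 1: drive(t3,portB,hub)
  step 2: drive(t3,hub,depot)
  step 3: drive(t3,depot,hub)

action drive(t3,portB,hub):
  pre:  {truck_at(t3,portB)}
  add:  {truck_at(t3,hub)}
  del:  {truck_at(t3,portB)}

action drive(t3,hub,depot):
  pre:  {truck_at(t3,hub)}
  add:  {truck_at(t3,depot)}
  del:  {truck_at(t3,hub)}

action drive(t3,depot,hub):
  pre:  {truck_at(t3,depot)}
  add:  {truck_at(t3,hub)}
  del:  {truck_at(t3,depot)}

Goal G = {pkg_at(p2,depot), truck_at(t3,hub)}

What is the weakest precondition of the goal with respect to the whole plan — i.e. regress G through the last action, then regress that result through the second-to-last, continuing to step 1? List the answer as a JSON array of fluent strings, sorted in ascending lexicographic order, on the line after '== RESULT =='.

Regress step by step:
  through step 3 (drive(t3,depot,hub)): drop {truck_at(t3,hub)}, keep {pkg_at(p2,depot)}, require {truck_at(t3,depot)}
    → {pkg_at(p2,depot), truck_at(t3,depot)}
  through step 2 (drive(t3,hub,depot)): drop {truck_at(t3,depot)}, keep {pkg_at(p2,depot)}, require {truck_at(t3,hub)}
    → {pkg_at(p2,depot), truck_at(t3,hub)}
  through step 1 (drive(t3,portB,hub)): drop {truck_at(t3,hub)}, keep {pkg_at(p2,depot)}, require {truck_at(t3,portB)}
    → {pkg_at(p2,depot), truck_at(t3,portB)}

== RESULT ==
["pkg_at(p2,depot)", "truck_at(t3,portB)"]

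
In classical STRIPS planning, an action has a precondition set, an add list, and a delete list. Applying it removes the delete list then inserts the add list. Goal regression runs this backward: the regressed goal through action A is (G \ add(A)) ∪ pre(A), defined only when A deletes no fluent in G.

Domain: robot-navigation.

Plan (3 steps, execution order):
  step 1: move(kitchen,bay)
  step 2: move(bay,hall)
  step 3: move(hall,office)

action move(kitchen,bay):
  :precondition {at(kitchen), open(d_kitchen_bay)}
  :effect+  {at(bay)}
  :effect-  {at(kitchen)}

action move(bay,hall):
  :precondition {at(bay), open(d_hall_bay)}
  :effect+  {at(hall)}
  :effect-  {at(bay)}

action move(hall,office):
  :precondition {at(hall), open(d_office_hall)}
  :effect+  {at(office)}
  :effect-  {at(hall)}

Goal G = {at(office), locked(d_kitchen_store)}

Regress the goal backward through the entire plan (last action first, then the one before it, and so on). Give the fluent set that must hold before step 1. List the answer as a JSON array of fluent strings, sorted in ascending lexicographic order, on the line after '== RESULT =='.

Regress step by step:
  through step 3 (move(hall,office)): drop {at(office)}, keep {locked(d_kitchen_store)}, require {at(hall), open(d_office_hall)}
    → {at(hall), locked(d_kitchen_store), open(d_office_hall)}
  through step 2 (move(bay,hall)): drop {at(hall)}, keep {locked(d_kitchen_store), open(d_office_hall)}, require {at(bay), open(d_hall_bay)}
    → {at(bay), locked(d_kitchen_store), open(d_hall_bay), open(d_office_hall)}
  through step 1 (move(kitchen,bay)): drop {at(bay)}, keep {locked(d_kitchen_store), open(d_hall_bay), open(d_office_hall)}, require {at(kitchen), open(d_kitchen_bay)}
    → {at(kitchen), locked(d_kitchen_store), open(d_hall_bay), open(d_kitchen_bay), open(d_office_hall)}

== RESULT ==
["at(kitchen)", "locked(d_kitchen_store)", "open(d_hall_bay)", "open(d_kitchen_bay)", "open(d_office_hall)"]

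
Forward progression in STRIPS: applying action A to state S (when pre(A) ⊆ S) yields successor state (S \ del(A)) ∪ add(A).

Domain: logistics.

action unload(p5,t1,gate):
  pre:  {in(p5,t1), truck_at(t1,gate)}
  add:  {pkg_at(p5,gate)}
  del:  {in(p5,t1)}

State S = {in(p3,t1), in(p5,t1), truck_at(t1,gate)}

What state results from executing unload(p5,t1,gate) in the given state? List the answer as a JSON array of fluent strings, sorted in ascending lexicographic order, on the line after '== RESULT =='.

Compute (S \ del) ∪ add:
  pre ⊆ S: {in(p5,t1), truck_at(t1,gate)} ⊆ S  — applicable
  S \ del = {in(p3,t1), truck_at(t1,gate)}
  ∪ add   = {in(p3,t1), pkg_at(p5,gate), truck_at(t1,gate)}

== RESULT ==
["in(p3,t1)", "pkg_at(p5,gate)", "truck_at(t1,gate)"]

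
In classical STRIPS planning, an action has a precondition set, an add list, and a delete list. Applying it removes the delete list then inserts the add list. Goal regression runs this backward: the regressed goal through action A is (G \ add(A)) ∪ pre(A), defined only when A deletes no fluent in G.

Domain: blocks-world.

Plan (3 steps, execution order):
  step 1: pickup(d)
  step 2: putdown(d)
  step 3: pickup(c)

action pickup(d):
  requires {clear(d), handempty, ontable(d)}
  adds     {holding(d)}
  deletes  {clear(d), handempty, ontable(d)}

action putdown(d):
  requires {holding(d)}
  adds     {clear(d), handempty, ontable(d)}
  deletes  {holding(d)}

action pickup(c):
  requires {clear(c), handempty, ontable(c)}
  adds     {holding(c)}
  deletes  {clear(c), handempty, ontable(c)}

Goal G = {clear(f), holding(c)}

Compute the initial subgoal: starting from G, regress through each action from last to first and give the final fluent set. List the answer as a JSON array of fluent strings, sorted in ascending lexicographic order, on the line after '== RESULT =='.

Regress step by step:
  through step 3 (pickup(c)): drop {holding(c)}, keep {clear(f)}, require {clear(c), handempty, ontable(c)}
    → {clear(c), clear(f), handempty, ontable(c)}
  through step 2 (putdown(d)): drop {handempty}, keep {clear(c), clear(f), ontable(c)}, require {holding(d)}
    → {clear(c), clear(f), holding(d), ontable(c)}
  through step 1 (pickup(d)): drop {holding(d)}, keep {clear(c), clear(f), ontable(c)}, require {clear(d), handempty, ontable(d)}
    → {clear(c), clear(d), clear(f), handempty, ontable(c), ontable(d)}

== RESULT ==
["clear(c)", "clear(d)", "clear(f)", "handempty", "ontable(c)", "ontable(d)"]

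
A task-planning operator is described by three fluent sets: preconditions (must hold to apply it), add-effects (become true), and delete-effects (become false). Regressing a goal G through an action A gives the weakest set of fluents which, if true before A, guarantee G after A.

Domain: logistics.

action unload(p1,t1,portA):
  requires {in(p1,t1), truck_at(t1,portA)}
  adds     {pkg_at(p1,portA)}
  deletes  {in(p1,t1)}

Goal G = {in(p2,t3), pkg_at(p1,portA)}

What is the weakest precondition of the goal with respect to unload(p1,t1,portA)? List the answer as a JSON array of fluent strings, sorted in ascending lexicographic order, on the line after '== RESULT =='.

Regress:
  G ∩ del = {}  (empty — regression defined)
  G \ add = {in(p2,t3), pkg_at(p1,portA)} \ {pkg_at(p1,portA)} = {in(p2,t3)}
  ∪ pre   = {in(p2,t3)} ∪ {in(p1,t1), truck_at(t1,portA)}
          = {in(p1,t1), in(p2,t3), truck_at(t1,portA)}

== RESULT ==
["in(p1,t1)", "in(p2,t3)", "truck_at(t1,portA)"]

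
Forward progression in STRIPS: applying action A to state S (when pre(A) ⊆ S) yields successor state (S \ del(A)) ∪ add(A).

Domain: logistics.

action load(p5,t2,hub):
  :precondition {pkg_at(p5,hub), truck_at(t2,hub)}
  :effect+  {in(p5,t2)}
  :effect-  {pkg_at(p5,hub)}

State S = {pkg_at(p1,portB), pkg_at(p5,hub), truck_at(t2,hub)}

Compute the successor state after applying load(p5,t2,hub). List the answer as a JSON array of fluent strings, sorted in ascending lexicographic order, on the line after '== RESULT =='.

Compute (S \ del) ∪ add:
  pre ⊆ S: {pkg_at(p5,hub), truck_at(t2,hub)} ⊆ S  — applicable
  S \ del = {pkg_at(p1,portB), truck_at(t2,hub)}
  ∪ add   = {in(p5,t2), pkg_at(p1,portB), truck_at(t2,hub)}

== RESULT ==
["in(p5,t2)", "pkg_at(p1,portB)", "truck_at(t2,hub)"]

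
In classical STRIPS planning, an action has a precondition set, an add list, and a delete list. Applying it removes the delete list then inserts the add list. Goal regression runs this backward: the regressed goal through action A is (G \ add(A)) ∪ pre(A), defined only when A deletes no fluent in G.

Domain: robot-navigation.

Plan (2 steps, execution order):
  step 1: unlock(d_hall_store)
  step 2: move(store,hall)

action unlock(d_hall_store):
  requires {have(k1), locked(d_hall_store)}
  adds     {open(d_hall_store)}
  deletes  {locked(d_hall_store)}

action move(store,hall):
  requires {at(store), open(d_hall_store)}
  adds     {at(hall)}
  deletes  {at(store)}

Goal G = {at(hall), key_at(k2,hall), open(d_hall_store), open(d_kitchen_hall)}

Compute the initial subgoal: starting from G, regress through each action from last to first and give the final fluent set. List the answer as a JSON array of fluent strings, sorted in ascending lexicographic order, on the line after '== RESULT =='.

Regress step by step:
  through step 2 (move(store,hall)): drop {at(hall)}, keep {key_at(k2,hall), open(d_hall_store), open(d_kitchen_hall)}, require {at(store), open(d_hall_store)}
    → {at(store), key_at(k2,hall), open(d_hall_store), open(d_kitchen_hall)}
  through step 1 (unlock(d_hall_store)): drop {open(d_hall_store)}, keep {at(store), key_at(k2,hall), open(d_kitchen_hall)}, require {have(k1), locked(d_hall_store)}
    → {at(store), have(k1), key_at(k2,hall), locked(d_hall_store), open(d_kitchen_hall)}

== RESULT ==
["at(store)", "have(k1)", "key_at(k2,hall)", "locked(d_hall_store)", "open(d_kitchen_hall)"]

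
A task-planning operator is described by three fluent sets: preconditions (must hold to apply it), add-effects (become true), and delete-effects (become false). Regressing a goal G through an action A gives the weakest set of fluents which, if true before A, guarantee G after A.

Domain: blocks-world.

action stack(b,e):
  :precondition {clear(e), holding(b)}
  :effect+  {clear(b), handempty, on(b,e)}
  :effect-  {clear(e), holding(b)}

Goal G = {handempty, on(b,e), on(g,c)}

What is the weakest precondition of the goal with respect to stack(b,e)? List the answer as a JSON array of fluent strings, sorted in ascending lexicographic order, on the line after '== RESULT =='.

Regress:
  G ∩ del = {}  (empty — regression defined)
  G \ add = {handempty, on(b,e), on(g,c)} \ {clear(b), handempty, on(b,e)} = {on(g,c)}
  ∪ pre   = {on(g,c)} ∪ {clear(e), holding(b)}
          = {clear(e), holding(b), on(g,c)}

== RESULT ==
["clear(e)", "holding(b)", "on(g,c)"]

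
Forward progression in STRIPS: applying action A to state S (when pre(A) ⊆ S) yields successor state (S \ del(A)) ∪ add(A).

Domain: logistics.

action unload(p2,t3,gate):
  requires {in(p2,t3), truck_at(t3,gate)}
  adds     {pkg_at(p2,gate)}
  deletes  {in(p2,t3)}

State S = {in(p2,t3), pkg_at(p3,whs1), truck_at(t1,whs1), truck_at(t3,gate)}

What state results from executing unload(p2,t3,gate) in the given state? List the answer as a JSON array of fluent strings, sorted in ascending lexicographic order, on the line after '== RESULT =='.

Progress:
  pre ⊆ S: {in(p2,t3), truck_at(t3,gate)} ⊆ S  — applicable
  S \ del = {pkg_at(p3,whs1), truck_at(t1,whs1), truck_at(t3,gate)}
  ∪ add   = {pkg_at(p2,gate), pkg_at(p3,whs1), truck_at(t1,whs1), truck_at(t3,gate)}

== RESULT ==
["pkg_at(p2,gate)", "pkg_at(p3,whs1)", "truck_at(t1,whs1)", "truck_at(t3,gate)"]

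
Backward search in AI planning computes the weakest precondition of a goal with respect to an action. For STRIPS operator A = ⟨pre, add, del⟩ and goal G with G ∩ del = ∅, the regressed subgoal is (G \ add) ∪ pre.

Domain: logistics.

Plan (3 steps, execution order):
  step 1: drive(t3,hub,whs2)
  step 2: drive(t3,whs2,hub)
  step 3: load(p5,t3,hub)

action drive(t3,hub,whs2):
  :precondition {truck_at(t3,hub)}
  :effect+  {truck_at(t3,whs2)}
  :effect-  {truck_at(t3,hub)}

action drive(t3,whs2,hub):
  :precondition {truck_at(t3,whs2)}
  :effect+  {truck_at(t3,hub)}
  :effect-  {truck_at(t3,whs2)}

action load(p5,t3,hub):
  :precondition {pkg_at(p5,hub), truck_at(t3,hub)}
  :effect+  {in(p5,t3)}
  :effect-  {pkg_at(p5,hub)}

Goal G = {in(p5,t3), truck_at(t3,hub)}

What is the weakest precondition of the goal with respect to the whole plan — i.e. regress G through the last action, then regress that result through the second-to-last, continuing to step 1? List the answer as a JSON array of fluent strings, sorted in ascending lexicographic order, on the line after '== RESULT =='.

Work backward from the goal:
  through step 3 (load(p5,t3,hub)): drop {in(p5,t3)}, keep {truck_at(t3,hub)}, require {pkg_at(p5,hub), truck_at(t3,hub)}
    → {pkg_at(p5,hub), truck_at(t3,hub)}
  through step 2 (drive(t3,whs2,hub)): drop {truck_at(t3,hub)}, keep {pkg_at(p5,hub)}, require {truck_at(t3,whs2)}
    → {pkg_at(p5,hub), truck_at(t3,whs2)}
  through step 1 (drive(t3,hub,whs2)): drop {truck_at(t3,whs2)}, keep {pkg_at(p5,hub)}, require {truck_at(t3,hub)}
    → {pkg_at(p5,hub), truck_at(t3,hub)}

== RESULT ==
["pkg_at(p5,hub)", "truck_at(t3,hub)"]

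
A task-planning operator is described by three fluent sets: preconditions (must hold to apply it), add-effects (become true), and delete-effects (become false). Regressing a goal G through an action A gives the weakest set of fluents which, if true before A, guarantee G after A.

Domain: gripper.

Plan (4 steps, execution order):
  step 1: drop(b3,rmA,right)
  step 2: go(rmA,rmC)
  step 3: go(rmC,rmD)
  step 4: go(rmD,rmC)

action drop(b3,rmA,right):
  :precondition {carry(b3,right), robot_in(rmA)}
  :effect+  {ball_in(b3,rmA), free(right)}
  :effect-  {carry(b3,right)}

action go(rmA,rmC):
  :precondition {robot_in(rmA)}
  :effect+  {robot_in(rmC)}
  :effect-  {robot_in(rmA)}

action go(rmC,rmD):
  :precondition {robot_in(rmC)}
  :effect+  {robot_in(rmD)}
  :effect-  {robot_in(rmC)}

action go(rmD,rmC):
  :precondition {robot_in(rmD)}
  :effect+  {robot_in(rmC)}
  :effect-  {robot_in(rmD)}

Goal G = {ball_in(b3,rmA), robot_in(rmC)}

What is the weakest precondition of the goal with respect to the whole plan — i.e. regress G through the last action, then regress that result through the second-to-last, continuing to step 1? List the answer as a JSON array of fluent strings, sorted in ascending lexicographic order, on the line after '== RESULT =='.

Work backward from the goal:
  through step 4 (go(rmD,rmC)): drop {robot_in(rmC)}, keep {ball_in(b3,rmA)}, require {robot_in(rmD)}
    → {ball_in(b3,rmA), robot_in(rmD)}
  through step 3 (go(rmC,rmD)): drop {robot_in(rmD)}, keep {ball_in(b3,rmA)}, require {robot_in(rmC)}
    → {ball_in(b3,rmA), robot_in(rmC)}
  through step 2 (go(rmA,rmC)): drop {robot_in(rmC)}, keep {ball_in(b3,rmA)}, require {robot_in(rmA)}
    → {ball_in(b3,rmA), robot_in(rmA)}
  through step 1 (drop(b3,rmA,right)): drop {ball_in(b3,rmA)}, keep {robot_in(rmA)}, require {carry(b3,right), robot_in(rmA)}
    → {carry(b3,right), robot_in(rmA)}

== RESULT ==
["carry(b3,right)", "robot_in(rmA)"]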